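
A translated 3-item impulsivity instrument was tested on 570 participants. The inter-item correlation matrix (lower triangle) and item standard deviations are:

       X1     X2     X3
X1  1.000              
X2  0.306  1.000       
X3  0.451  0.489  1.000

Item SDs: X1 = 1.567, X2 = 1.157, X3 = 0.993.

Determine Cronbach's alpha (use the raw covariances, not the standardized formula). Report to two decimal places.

α = 0.65

Σσ²ᵢ = 1.567² + 1.157² + 0.993² = 4.7802
Covariances σ_ij = r_ij · s_i · s_j:
  σ(X1,X2) = 0.306 × 1.567 × 1.157 = 0.5548
  σ(X1,X3) = 0.451 × 1.567 × 0.993 = 0.7018
  σ(X2,X3) = 0.489 × 1.157 × 0.993 = 0.5618
σ²_T = Σσ²ᵢ + 2·Σσ_ij = 4.7802 + 2 × 1.8184 = 8.4170
α = (3/2)·(1 − 4.7802/8.4170) = 0.65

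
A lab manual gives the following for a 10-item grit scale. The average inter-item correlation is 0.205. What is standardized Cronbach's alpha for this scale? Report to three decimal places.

Standardized α = k·r̄ / (1 + (k−1)·r̄) = 10 × 0.205 / (1 + 9 × 0.205)
  = 2.0500 / 2.8450 = 0.721

α = 0.721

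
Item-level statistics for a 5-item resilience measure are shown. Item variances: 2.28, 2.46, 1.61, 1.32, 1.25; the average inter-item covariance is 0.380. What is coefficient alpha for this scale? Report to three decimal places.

ΣVar(i) = 2.28 + 2.46 + 1.61 + 1.32 + 1.25 = 8.92
Sum of the 10 distinct covariances = 10 × 0.380 = 3.800
σ²_total = ΣVar(i) + 2·Σcov = 8.92 + 2 × 3.800 = 16.520
α = (5/4)·(1 − 8.92/16.520) = 0.575

α = 0.575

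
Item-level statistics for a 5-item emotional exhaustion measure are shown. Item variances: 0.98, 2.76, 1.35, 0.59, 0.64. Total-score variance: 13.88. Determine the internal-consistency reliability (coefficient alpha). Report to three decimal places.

sum of item variances = 0.98 + 2.76 + 1.35 + 0.59 + 0.64 = 6.32
α = (k/(k−1))·(1 − sum of item variances/σ²_T) = (5/4)·(1 − 6.32/13.88) = 0.681

coefficient alpha = 0.681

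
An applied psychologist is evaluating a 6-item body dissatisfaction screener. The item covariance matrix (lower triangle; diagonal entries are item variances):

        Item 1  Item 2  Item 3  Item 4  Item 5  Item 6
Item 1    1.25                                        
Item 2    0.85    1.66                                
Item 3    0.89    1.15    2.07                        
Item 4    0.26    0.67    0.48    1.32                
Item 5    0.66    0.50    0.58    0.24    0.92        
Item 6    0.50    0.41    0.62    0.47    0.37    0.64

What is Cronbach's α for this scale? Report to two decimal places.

ΣVar(i) = 1.25 + 1.66 + 2.07 + 1.32 + 0.92 + 0.64 = 7.86
Σ_{i<j} σ_ij = 8.65
σ²_total = 7.86 + 2 × 8.65 = 25.16
α = (k/(k−1))·(1 − ΣVar(i)/σ²_total) = (6/5)·(1 − 7.86/25.16) = 0.83

α = 0.83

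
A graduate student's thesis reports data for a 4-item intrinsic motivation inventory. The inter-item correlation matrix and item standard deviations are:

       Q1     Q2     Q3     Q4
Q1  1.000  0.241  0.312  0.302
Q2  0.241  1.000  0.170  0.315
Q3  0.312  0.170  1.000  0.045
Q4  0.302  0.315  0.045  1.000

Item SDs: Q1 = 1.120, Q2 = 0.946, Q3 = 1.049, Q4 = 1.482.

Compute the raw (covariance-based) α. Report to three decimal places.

α = 0.531

Σσ²ᵢ = 1.120² + 0.946² + 1.049² + 1.482² = 5.4460
Covariances σ_ij = r_ij · s_i · s_j:
  σ(Q1,Q2) = 0.241 × 1.120 × 0.946 = 0.2553
  σ(Q1,Q3) = 0.312 × 1.120 × 1.049 = 0.3666
  σ(Q1,Q4) = 0.302 × 1.120 × 1.482 = 0.5013
  σ(Q2,Q3) = 0.170 × 0.946 × 1.049 = 0.1687
  σ(Q2,Q4) = 0.315 × 0.946 × 1.482 = 0.4416
  σ(Q3,Q4) = 0.045 × 1.049 × 1.482 = 0.0700
σ²_T = Σσ²ᵢ + 2·Σσ_ij = 5.4460 + 2 × 1.8035 = 9.0530
α = (4/3)·(1 − 5.4460/9.0530) = 0.531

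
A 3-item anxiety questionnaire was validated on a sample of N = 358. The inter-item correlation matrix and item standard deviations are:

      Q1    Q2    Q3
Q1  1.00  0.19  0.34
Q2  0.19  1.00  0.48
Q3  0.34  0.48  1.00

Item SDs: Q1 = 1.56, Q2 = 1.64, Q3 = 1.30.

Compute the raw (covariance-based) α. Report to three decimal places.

α = 0.588

Σσ²ᵢ = 1.56² + 1.64² + 1.30² = 6.8132
Covariances σ_ij = r_ij · s_i · s_j:
  σ(Q1,Q2) = 0.19 × 1.56 × 1.64 = 0.4861
  σ(Q1,Q3) = 0.34 × 1.56 × 1.30 = 0.6895
  σ(Q2,Q3) = 0.48 × 1.64 × 1.30 = 1.0234
σ²_T = Σσ²ᵢ + 2·Σσ_ij = 6.8132 + 2 × 2.1990 = 11.2112
α = (3/2)·(1 − 6.8132/11.2112) = 0.588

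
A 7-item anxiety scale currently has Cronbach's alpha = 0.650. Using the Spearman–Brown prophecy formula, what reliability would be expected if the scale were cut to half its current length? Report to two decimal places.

predicted reliability = 0.48

Length factor m = 1/2
α' = m·α / (1 − (1−m)·α)
   = 1/2 × 0.650 / (1 − (1 − 1/2) × 0.650)
   = 0.3250 / 0.6750 = 0.48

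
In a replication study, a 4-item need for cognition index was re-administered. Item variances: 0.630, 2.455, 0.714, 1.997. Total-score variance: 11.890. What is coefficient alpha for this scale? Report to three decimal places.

coefficient alpha = 0.683

sum of item variances = 0.630 + 2.455 + 0.714 + 1.997 = 5.796
α = (k/(k−1))·(1 − sum of item variances/σ²_total) = (4/3)·(1 − 5.796/11.890) = 0.683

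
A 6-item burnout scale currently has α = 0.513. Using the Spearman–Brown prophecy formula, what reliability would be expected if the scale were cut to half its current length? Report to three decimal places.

predicted reliability = 0.345

Length factor m = 1/2
α' = m·α / (1 − (1−m)·α)
   = 1/2 × 0.513 / (1 − (1 − 1/2) × 0.513)
   = 0.2565 / 0.7435 = 0.345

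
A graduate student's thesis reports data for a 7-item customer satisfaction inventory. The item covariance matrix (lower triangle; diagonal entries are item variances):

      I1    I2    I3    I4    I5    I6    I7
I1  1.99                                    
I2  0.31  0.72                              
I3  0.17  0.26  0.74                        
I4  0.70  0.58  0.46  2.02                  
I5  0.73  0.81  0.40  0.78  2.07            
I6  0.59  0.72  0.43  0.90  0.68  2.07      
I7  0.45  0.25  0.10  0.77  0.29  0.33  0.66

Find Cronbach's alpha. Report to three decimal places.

ΣVar(i) = 1.99 + 0.72 + 0.74 + 2.02 + 2.07 + 2.07 + 0.66 = 10.27
Sum of off-diagonal covariances = 10.71
σ²_total = 10.27 + 2 × 10.71 = 31.69
α = (k/(k−1))·(1 − ΣVar(i)/σ²_total) = (7/6)·(1 − 10.27/31.69) = 0.789

α = 0.789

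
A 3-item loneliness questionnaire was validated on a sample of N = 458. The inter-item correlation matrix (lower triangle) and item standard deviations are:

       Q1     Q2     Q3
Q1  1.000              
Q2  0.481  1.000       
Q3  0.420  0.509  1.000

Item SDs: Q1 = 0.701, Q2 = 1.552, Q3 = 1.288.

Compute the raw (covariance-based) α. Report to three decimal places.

Σσ²ᵢ = 0.701² + 1.552² + 1.288² = 4.5590
Covariances σ_ij = r_ij · s_i · s_j:
  σ(Q1,Q2) = 0.481 × 0.701 × 1.552 = 0.5233
  σ(Q1,Q3) = 0.420 × 0.701 × 1.288 = 0.3792
  σ(Q2,Q3) = 0.509 × 1.552 × 1.288 = 1.0175
σ²_T = Σσ²ᵢ + 2·Σσ_ij = 4.5590 + 2 × 1.9200 = 8.3990
α = (3/2)·(1 − 4.5590/8.3990) = 0.686

α = 0.686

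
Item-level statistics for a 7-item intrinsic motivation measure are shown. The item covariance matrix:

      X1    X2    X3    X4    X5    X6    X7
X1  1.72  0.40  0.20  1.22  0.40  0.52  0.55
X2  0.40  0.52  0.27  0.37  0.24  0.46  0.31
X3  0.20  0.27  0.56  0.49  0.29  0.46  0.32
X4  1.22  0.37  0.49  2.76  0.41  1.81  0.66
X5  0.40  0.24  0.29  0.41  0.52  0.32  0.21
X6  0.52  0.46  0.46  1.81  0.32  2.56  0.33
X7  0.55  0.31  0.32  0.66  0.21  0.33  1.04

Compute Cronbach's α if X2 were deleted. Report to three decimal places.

Remaining items: X1, X3, X4, X5, X6, X7 (k = 6).
ΣVar(i) = 1.72 + 0.56 + 2.76 + 0.52 + 2.56 + 1.04 = 9.16
Var(T) = 9.16 + 2 × 8.19 = 25.54
α (item deleted) = (6/5)·(1 − 9.16/25.54) = 0.770

α = 0.770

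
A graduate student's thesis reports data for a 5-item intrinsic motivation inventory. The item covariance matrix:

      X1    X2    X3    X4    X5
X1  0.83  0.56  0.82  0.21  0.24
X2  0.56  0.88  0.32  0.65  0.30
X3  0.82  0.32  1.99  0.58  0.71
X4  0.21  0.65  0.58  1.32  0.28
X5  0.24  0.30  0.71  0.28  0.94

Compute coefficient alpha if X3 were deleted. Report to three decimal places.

Remaining items: X1, X2, X4, X5 (k = 4).
sum of item variances = 0.83 + 0.88 + 1.32 + 0.94 = 3.97
total variance = 3.97 + 2 × 2.24 = 8.45
α (item deleted) = (4/3)·(1 − 3.97/8.45) = 0.707

coefficient alpha = 0.707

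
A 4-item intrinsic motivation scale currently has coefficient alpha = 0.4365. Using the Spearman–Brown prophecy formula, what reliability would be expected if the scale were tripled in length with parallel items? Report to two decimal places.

Length factor m = 3
α' = m·α / (1 + (m−1)·α)
   = 3 × 0.4365 / (1 + (3 − 1) × 0.4365)
   = 1.3095 / 1.8730 = 0.70

predicted reliability = 0.70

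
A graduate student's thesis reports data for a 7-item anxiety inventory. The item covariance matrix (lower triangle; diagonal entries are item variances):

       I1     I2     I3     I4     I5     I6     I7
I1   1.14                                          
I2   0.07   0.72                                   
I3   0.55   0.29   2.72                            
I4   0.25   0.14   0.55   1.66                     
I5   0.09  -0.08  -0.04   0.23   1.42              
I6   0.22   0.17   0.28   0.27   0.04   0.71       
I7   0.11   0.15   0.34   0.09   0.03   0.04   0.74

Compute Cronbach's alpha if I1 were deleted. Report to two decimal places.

Remaining items: I2, I3, I4, I5, I6, I7 (k = 6).
Σσ²ᵢ = 0.72 + 2.72 + 1.66 + 1.42 + 0.71 + 0.74 = 7.97
Var(T) = 7.97 + 2 × 2.50 = 12.97
α (item deleted) = (6/5)·(1 − 7.97/12.97) = 0.46

α = 0.46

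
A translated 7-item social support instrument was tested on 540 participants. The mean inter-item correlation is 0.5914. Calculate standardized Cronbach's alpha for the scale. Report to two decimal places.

α = 0.91

Standardized α = k·r̄ / (1 + (k−1)·r̄) = 7 × 0.5914 / (1 + 6 × 0.5914)
  = 4.1398 / 4.5484 = 0.91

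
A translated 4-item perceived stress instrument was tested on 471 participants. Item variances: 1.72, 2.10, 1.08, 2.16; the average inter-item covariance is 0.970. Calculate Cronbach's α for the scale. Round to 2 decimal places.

α = 0.83

Σσ²ᵢ = 1.72 + 2.10 + 1.08 + 2.16 = 7.06
Sum of the 6 distinct covariances = 6 × 0.970 = 5.820
Var(T) = Σσ²ᵢ + 2·Σcov = 7.06 + 2 × 5.820 = 18.700
α = (4/3)·(1 − 7.06/18.700) = 0.83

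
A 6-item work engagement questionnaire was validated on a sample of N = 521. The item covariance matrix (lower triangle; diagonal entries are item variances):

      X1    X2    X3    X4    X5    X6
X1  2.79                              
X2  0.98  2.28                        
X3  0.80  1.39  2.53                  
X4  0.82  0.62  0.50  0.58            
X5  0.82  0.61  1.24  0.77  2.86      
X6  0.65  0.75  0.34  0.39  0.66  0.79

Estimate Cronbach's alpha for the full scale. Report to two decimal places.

Σσᵢ² = 2.79 + 2.28 + 2.53 + 0.58 + 2.86 + 0.79 = 11.83
Sum of off-diagonal covariances = 11.34
σ²_T = 11.83 + 2 × 11.34 = 34.51
α = (k/(k−1))·(1 − Σσᵢ²/σ²_T) = (6/5)·(1 − 11.83/34.51) = 0.79

α = 0.79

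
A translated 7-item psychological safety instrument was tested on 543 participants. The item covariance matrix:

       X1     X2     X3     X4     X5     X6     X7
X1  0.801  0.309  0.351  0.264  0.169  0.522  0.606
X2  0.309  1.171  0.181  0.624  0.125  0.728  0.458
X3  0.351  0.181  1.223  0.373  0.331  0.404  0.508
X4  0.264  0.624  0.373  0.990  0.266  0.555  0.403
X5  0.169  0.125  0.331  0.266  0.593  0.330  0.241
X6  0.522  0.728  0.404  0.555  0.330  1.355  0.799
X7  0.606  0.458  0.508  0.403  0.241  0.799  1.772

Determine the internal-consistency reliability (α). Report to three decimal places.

α = 0.798

ΣVar(i) = 0.801 + 1.171 + 1.223 + 0.990 + 0.593 + 1.355 + 1.772 = 7.905
Σ_{i<j} σ_ij = 8.547
total variance = 7.905 + 2 × 8.547 = 24.999
α = (k/(k−1))·(1 − ΣVar(i)/total variance) = (7/6)·(1 − 7.905/24.999) = 0.798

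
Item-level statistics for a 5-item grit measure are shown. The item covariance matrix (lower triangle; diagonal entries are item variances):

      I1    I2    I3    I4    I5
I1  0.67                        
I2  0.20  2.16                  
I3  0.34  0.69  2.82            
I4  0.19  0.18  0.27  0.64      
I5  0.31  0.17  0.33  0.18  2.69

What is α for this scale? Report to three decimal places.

α = 0.486

sum of item variances = 0.67 + 2.16 + 2.82 + 0.64 + 2.69 = 8.98
Sum of off-diagonal covariances = 2.86
σ²_T = 8.98 + 2 × 2.86 = 14.70
α = (k/(k−1))·(1 − sum of item variances/σ²_T) = (5/4)·(1 − 8.98/14.70) = 0.486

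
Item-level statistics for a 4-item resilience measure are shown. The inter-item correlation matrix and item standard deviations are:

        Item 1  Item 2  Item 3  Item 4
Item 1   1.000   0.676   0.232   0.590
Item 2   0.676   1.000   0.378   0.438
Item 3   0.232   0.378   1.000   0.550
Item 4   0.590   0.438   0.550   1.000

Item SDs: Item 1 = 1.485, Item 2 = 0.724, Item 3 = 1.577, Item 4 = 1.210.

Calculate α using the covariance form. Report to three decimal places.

Σσ²ᵢ = 1.485² + 0.724² + 1.577² + 1.210² = 6.6804
Covariances σ_ij = r_ij · s_i · s_j:
  σ(Item 1,Item 2) = 0.676 × 1.485 × 0.724 = 0.7268
  σ(Item 1,Item 3) = 0.232 × 1.485 × 1.577 = 0.5433
  σ(Item 1,Item 4) = 0.590 × 1.485 × 1.210 = 1.0601
  σ(Item 2,Item 3) = 0.378 × 0.724 × 1.577 = 0.4316
  σ(Item 2,Item 4) = 0.438 × 0.724 × 1.210 = 0.3837
  σ(Item 3,Item 4) = 0.550 × 1.577 × 1.210 = 1.0495
σ²_T = Σσ²ᵢ + 2·Σσ_ij = 6.6804 + 2 × 4.1950 = 15.0704
α = (4/3)·(1 − 6.6804/15.0704) = 0.742

α = 0.742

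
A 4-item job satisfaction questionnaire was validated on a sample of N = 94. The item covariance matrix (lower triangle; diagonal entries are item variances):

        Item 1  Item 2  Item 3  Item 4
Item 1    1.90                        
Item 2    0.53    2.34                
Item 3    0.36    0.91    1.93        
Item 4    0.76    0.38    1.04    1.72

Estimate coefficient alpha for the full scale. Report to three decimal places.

sum of item variances = 1.90 + 2.34 + 1.93 + 1.72 = 7.89
Σ_{i<j} σ_ij = 3.98
Var(T) = 7.89 + 2 × 3.98 = 15.85
α = (k/(k−1))·(1 − sum of item variances/Var(T)) = (4/3)·(1 − 7.89/15.85) = 0.670

coefficient alpha = 0.670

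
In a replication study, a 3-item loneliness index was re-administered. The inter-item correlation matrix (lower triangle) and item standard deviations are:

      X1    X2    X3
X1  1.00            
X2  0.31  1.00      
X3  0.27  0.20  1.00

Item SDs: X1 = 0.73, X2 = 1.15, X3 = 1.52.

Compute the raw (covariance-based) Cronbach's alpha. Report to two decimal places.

Σσ²ᵢ = 0.73² + 1.15² + 1.52² = 4.1658
Covariances σ_ij = r_ij · s_i · s_j:
  σ(X1,X2) = 0.31 × 0.73 × 1.15 = 0.2602
  σ(X1,X3) = 0.27 × 0.73 × 1.52 = 0.2996
  σ(X2,X3) = 0.20 × 1.15 × 1.52 = 0.3496
σ²_T = Σσ²ᵢ + 2·Σσ_ij = 4.1658 + 2 × 0.9094 = 5.9846
α = (3/2)·(1 − 4.1658/5.9846) = 0.46

Cronbach's alpha = 0.46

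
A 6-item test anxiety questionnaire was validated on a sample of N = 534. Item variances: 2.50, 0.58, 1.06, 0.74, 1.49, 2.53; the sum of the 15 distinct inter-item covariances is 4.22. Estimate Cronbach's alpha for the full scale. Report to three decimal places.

Σσᵢ² = 2.50 + 0.58 + 1.06 + 0.74 + 1.49 + 2.53 = 8.90
Sum of distinct covariances = 4.22
Var(T) = Σσᵢ² + 2·Σcov = 8.90 + 2 × 4.22 = 17.34
α = (6/5)·(1 − 8.90/17.34) = 0.584

α = 0.584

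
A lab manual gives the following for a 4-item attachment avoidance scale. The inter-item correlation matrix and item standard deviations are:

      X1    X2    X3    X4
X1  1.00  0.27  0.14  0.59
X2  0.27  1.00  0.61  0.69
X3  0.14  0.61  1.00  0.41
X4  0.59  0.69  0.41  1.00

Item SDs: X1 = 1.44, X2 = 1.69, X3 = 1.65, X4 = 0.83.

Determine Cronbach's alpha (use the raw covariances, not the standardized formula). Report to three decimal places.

Cronbach's alpha = 0.722

Σσ²ᵢ = 1.44² + 1.69² + 1.65² + 0.83² = 8.3411
Covariances σ_ij = r_ij · s_i · s_j:
  σ(X1,X2) = 0.27 × 1.44 × 1.69 = 0.6571
  σ(X1,X3) = 0.14 × 1.44 × 1.65 = 0.3326
  σ(X1,X4) = 0.59 × 1.44 × 0.83 = 0.7052
  σ(X2,X3) = 0.61 × 1.69 × 1.65 = 1.7010
  σ(X2,X4) = 0.69 × 1.69 × 0.83 = 0.9679
  σ(X3,X4) = 0.41 × 1.65 × 0.83 = 0.5615
σ²_T = Σσ²ᵢ + 2·Σσ_ij = 8.3411 + 2 × 4.9253 = 18.1917
α = (4/3)·(1 − 8.3411/18.1917) = 0.722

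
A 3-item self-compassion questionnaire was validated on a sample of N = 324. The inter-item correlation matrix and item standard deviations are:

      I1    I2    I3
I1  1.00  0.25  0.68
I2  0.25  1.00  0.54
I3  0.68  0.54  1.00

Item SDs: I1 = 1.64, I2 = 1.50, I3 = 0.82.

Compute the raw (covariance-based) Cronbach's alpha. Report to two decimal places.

Σσ²ᵢ = 1.64² + 1.50² + 0.82² = 5.6120
Covariances σ_ij = r_ij · s_i · s_j:
  σ(I1,I2) = 0.25 × 1.64 × 1.50 = 0.6150
  σ(I1,I3) = 0.68 × 1.64 × 0.82 = 0.9145
  σ(I2,I3) = 0.54 × 1.50 × 0.82 = 0.6642
σ²_T = Σσ²ᵢ + 2·Σσ_ij = 5.6120 + 2 × 2.1937 = 9.9994
α = (3/2)·(1 − 5.6120/9.9994) = 0.66

α = 0.66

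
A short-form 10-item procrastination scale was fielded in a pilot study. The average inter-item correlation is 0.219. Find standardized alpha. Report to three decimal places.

Standardized α = k·r̄ / (1 + (k−1)·r̄) = 10 × 0.219 / (1 + 9 × 0.219)
  = 2.1900 / 2.9710 = 0.737

standardized alpha = 0.737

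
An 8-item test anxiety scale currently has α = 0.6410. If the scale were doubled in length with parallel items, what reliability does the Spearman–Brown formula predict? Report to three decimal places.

predicted reliability = 0.781

Length factor m = 2
α' = m·α / (1 + (m−1)·α)
   = 2 × 0.6410 / (1 + (2 − 1) × 0.6410)
   = 1.2820 / 1.6410 = 0.781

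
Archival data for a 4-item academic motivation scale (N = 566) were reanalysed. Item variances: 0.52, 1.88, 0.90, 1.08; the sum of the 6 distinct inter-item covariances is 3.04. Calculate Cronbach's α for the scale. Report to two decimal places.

α = 0.78

sum of item variances = 0.52 + 1.88 + 0.90 + 1.08 = 4.38
Sum of distinct covariances = 3.04
Var(T) = sum of item variances + 2·Σcov = 4.38 + 2 × 3.04 = 10.46
α = (4/3)·(1 − 4.38/10.46) = 0.78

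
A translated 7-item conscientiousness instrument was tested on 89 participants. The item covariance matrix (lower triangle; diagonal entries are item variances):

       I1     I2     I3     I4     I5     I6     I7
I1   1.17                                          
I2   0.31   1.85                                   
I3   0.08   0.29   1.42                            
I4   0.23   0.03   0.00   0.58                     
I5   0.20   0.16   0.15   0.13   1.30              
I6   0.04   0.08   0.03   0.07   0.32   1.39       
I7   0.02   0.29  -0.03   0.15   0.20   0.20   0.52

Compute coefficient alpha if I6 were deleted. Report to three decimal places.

coefficient alpha = 0.471

Remaining items: I1, I2, I3, I4, I5, I7 (k = 6).
Σσᵢ² = 1.17 + 1.85 + 1.42 + 0.58 + 1.30 + 0.52 = 6.84
Var(T) = 6.84 + 2 × 2.21 = 11.26
α (item deleted) = (6/5)·(1 − 6.84/11.26) = 0.471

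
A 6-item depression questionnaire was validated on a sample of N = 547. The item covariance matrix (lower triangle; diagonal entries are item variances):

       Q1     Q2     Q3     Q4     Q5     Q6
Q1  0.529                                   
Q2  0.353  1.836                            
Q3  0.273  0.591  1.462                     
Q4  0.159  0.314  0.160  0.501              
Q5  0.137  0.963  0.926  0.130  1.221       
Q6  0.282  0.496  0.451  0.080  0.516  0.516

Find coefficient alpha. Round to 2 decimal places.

coefficient alpha = 0.79

sum of item variances = 0.529 + 1.836 + 1.462 + 0.501 + 1.221 + 0.516 = 6.065
Sum of off-diagonal covariances = 5.831
σ²_total = 6.065 + 2 × 5.831 = 17.727
α = (k/(k−1))·(1 − sum of item variances/σ²_total) = (6/5)·(1 − 6.065/17.727) = 0.79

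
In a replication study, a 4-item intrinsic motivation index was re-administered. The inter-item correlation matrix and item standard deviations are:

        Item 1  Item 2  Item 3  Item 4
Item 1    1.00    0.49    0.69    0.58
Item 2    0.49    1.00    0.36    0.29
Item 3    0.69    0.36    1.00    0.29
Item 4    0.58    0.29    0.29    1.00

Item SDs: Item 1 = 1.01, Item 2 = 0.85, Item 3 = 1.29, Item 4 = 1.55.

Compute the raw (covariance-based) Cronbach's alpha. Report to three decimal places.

α = 0.737

Σσ²ᵢ = 1.01² + 0.85² + 1.29² + 1.55² = 5.8092
Covariances σ_ij = r_ij · s_i · s_j:
  σ(Item 1,Item 2) = 0.49 × 1.01 × 0.85 = 0.4207
  σ(Item 1,Item 3) = 0.69 × 1.01 × 1.29 = 0.8990
  σ(Item 1,Item 4) = 0.58 × 1.01 × 1.55 = 0.9080
  σ(Item 2,Item 3) = 0.36 × 0.85 × 1.29 = 0.3947
  σ(Item 2,Item 4) = 0.29 × 0.85 × 1.55 = 0.3821
  σ(Item 3,Item 4) = 0.29 × 1.29 × 1.55 = 0.5799
σ²_T = Σσ²ᵢ + 2·Σσ_ij = 5.8092 + 2 × 3.5844 = 12.9780
α = (4/3)·(1 − 5.8092/12.9780) = 0.737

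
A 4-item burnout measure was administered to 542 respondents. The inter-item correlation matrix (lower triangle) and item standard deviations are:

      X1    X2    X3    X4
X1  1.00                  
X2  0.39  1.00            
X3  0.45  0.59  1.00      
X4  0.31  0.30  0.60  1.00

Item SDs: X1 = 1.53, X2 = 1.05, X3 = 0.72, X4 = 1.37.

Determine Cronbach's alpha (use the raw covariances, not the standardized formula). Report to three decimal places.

Σσ²ᵢ = 1.53² + 1.05² + 0.72² + 1.37² = 5.8387
Covariances σ_ij = r_ij · s_i · s_j:
  σ(X1,X2) = 0.39 × 1.53 × 1.05 = 0.6265
  σ(X1,X3) = 0.45 × 1.53 × 0.72 = 0.4957
  σ(X1,X4) = 0.31 × 1.53 × 1.37 = 0.6498
  σ(X2,X3) = 0.59 × 1.05 × 0.72 = 0.4460
  σ(X2,X4) = 0.30 × 1.05 × 1.37 = 0.4316
  σ(X3,X4) = 0.60 × 0.72 × 1.37 = 0.5918
σ²_T = Σσ²ᵢ + 2·Σσ_ij = 5.8387 + 2 × 3.2414 = 12.3215
α = (4/3)·(1 − 5.8387/12.3215) = 0.702

Cronbach's alpha = 0.702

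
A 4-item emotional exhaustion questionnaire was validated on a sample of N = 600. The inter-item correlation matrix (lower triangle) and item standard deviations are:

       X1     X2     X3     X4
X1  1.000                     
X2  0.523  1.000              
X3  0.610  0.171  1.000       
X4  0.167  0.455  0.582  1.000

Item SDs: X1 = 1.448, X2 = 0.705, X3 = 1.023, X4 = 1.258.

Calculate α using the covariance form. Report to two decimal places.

Σσ²ᵢ = 1.448² + 0.705² + 1.023² + 1.258² = 5.2228
Covariances σ_ij = r_ij · s_i · s_j:
  σ(X1,X2) = 0.523 × 1.448 × 0.705 = 0.5339
  σ(X1,X3) = 0.610 × 1.448 × 1.023 = 0.9036
  σ(X1,X4) = 0.167 × 1.448 × 1.258 = 0.3042
  σ(X2,X3) = 0.171 × 0.705 × 1.023 = 0.1233
  σ(X2,X4) = 0.455 × 0.705 × 1.258 = 0.4035
  σ(X3,X4) = 0.582 × 1.023 × 1.258 = 0.7490
σ²_T = Σσ²ᵢ + 2·Σσ_ij = 5.2228 + 2 × 3.0175 = 11.2578
α = (4/3)·(1 − 5.2228/11.2578) = 0.71

α = 0.71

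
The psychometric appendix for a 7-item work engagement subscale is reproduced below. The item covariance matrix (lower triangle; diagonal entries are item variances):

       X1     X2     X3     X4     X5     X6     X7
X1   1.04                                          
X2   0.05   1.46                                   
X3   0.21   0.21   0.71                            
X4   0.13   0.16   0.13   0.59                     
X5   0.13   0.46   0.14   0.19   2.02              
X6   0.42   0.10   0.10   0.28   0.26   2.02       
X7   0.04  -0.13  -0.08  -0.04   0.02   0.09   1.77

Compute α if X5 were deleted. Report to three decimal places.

α = 0.367

Remaining items: X1, X2, X3, X4, X6, X7 (k = 6).
Σσᵢ² = 1.04 + 1.46 + 0.71 + 0.59 + 2.02 + 1.77 = 7.59
σ²_total = 7.59 + 2 × 1.67 = 10.93
α (item deleted) = (6/5)·(1 − 7.59/10.93) = 0.367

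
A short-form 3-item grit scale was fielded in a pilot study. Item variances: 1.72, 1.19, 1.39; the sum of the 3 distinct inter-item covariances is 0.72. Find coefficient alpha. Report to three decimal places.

coefficient alpha = 0.376

Σσ²ᵢ = 1.72 + 1.19 + 1.39 = 4.30
Sum of distinct covariances = 0.72
Var(T) = Σσ²ᵢ + 2·Σcov = 4.30 + 2 × 0.72 = 5.74
α = (3/2)·(1 − 4.30/5.74) = 0.376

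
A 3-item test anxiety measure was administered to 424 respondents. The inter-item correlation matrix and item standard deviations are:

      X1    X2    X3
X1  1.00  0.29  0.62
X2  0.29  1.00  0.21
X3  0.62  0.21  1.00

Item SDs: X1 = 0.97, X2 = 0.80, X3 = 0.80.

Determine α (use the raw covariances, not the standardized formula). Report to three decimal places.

Σσ²ᵢ = 0.97² + 0.80² + 0.80² = 2.2209
Covariances σ_ij = r_ij · s_i · s_j:
  σ(X1,X2) = 0.29 × 0.97 × 0.80 = 0.2250
  σ(X1,X3) = 0.62 × 0.97 × 0.80 = 0.4811
  σ(X2,X3) = 0.21 × 0.80 × 0.80 = 0.1344
σ²_T = Σσ²ᵢ + 2·Σσ_ij = 2.2209 + 2 × 0.8405 = 3.9019
α = (3/2)·(1 − 2.2209/3.9019) = 0.646

α = 0.646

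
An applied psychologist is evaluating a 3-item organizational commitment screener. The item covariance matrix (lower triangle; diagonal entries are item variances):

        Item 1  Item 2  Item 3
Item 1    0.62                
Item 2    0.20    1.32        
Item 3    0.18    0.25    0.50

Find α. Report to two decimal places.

ΣVar(i) = 0.62 + 1.32 + 0.50 = 2.44
Σ_{i<j} σ_ij = 0.63
σ²_total = 2.44 + 2 × 0.63 = 3.70
α = (k/(k−1))·(1 − ΣVar(i)/σ²_total) = (3/2)·(1 − 2.44/3.70) = 0.51

α = 0.51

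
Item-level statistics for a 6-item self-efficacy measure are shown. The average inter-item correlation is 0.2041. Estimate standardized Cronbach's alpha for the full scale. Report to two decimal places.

Standardized α = k·r̄ / (1 + (k−1)·r̄) = 6 × 0.2041 / (1 + 5 × 0.2041)
  = 1.2246 / 2.0205 = 0.61

standardized Cronbach's alpha = 0.61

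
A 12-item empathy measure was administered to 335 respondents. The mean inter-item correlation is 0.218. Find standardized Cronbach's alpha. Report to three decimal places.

Standardized α = k·r̄ / (1 + (k−1)·r̄) = 12 × 0.218 / (1 + 11 × 0.218)
  = 2.6160 / 3.3980 = 0.770

α = 0.770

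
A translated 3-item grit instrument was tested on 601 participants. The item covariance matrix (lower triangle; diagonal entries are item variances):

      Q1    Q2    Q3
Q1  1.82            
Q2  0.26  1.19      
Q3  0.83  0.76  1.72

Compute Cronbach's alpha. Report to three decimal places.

α = 0.658

Σσ²ᵢ = 1.82 + 1.19 + 1.72 = 4.73
Sum of the distinct covariances = 1.85
Var(T) = 4.73 + 2 × 1.85 = 8.43
α = (k/(k−1))·(1 − Σσ²ᵢ/Var(T)) = (3/2)·(1 − 4.73/8.43) = 0.658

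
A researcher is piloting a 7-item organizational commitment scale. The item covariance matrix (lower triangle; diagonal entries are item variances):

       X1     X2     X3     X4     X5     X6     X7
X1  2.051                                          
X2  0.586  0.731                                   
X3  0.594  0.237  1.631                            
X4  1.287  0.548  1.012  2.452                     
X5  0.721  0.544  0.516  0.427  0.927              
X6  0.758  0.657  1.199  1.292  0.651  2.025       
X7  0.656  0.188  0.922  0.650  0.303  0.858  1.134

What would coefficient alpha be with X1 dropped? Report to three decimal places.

Remaining items: X2, X3, X4, X5, X6, X7 (k = 6).
sum of item variances = 0.731 + 1.631 + 2.452 + 0.927 + 2.025 + 1.134 = 8.900
Var(T) = 8.900 + 2 × 10.004 = 28.908
α (item deleted) = (6/5)·(1 − 8.900/28.908) = 0.831

coefficient alpha = 0.831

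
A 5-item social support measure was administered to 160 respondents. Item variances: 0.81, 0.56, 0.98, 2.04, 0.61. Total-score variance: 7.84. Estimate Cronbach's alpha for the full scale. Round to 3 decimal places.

sum of item variances = 0.81 + 0.56 + 0.98 + 2.04 + 0.61 = 5.00
α = (k/(k−1))·(1 − sum of item variances/σ²_total) = (5/4)·(1 − 5.00/7.84) = 0.453

Cronbach's alpha = 0.453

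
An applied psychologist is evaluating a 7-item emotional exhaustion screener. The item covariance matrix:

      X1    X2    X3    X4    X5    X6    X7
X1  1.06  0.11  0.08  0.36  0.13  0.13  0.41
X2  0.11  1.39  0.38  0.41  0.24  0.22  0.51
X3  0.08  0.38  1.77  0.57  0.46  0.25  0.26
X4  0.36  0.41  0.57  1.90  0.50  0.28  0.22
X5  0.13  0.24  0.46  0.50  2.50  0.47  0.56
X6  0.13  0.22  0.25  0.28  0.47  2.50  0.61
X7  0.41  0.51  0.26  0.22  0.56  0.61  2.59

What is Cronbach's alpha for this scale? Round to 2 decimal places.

α = 0.60

Σσᵢ² = 1.06 + 1.39 + 1.77 + 1.90 + 2.50 + 2.50 + 2.59 = 13.71
Sum of the distinct covariances = 7.16
σ²_T = 13.71 + 2 × 7.16 = 28.03
α = (k/(k−1))·(1 − Σσᵢ²/σ²_T) = (7/6)·(1 − 13.71/28.03) = 0.60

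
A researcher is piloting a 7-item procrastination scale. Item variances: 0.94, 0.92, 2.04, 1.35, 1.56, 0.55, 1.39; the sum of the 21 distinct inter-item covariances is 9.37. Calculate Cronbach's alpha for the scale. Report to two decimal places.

Σσ²ᵢ = 0.94 + 0.92 + 2.04 + 1.35 + 1.56 + 0.55 + 1.39 = 8.75
Sum of distinct covariances = 9.37
σ²_T = Σσ²ᵢ + 2·Σcov = 8.75 + 2 × 9.37 = 27.49
α = (7/6)·(1 − 8.75/27.49) = 0.80

α = 0.80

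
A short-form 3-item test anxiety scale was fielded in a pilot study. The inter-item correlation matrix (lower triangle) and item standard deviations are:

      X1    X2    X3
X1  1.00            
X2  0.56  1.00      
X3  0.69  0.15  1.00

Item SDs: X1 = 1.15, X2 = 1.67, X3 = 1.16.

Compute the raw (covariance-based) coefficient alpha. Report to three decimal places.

Σσ²ᵢ = 1.15² + 1.67² + 1.16² = 5.4570
Covariances σ_ij = r_ij · s_i · s_j:
  σ(X1,X2) = 0.56 × 1.15 × 1.67 = 1.0755
  σ(X1,X3) = 0.69 × 1.15 × 1.16 = 0.9205
  σ(X2,X3) = 0.15 × 1.67 × 1.16 = 0.2906
σ²_T = Σσ²ᵢ + 2·Σσ_ij = 5.4570 + 2 × 2.2866 = 10.0302
α = (3/2)·(1 − 5.4570/10.0302) = 0.684

coefficient alpha = 0.684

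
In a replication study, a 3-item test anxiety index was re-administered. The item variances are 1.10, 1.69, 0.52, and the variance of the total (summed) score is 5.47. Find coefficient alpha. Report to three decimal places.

Σσᵢ² = 1.10 + 1.69 + 0.52 = 3.31
α = (k/(k−1))·(1 − Σσᵢ²/Var(T)) = (3/2)·(1 − 3.31/5.47) = 0.592

coefficient alpha = 0.592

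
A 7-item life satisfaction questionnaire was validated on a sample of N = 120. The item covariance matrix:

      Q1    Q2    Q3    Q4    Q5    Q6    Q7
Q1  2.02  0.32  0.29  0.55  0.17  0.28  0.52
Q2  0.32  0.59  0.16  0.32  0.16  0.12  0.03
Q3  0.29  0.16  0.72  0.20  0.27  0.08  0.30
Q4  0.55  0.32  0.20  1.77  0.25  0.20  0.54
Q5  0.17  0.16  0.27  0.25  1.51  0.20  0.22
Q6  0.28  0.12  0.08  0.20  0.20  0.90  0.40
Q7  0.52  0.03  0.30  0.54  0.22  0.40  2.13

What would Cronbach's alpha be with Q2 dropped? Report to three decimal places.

Remaining items: Q1, Q3, Q4, Q5, Q6, Q7 (k = 6).
Σσ²ᵢ = 2.02 + 0.72 + 1.77 + 1.51 + 0.90 + 2.13 = 9.05
Var(T) = 9.05 + 2 × 4.47 = 17.99
α (item deleted) = (6/5)·(1 − 9.05/17.99) = 0.596

α = 0.596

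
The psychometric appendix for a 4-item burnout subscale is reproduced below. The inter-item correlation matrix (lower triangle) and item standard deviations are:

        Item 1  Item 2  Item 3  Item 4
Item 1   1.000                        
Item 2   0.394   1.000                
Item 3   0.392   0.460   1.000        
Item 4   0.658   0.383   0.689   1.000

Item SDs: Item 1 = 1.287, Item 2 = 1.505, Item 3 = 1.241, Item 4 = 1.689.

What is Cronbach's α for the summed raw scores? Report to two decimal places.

Σσ²ᵢ = 1.287² + 1.505² + 1.241² + 1.689² = 8.3142
Covariances σ_ij = r_ij · s_i · s_j:
  σ(Item 1,Item 2) = 0.394 × 1.287 × 1.505 = 0.7632
  σ(Item 1,Item 3) = 0.392 × 1.287 × 1.241 = 0.6261
  σ(Item 1,Item 4) = 0.658 × 1.287 × 1.689 = 1.4303
  σ(Item 2,Item 3) = 0.460 × 1.505 × 1.241 = 0.8591
  σ(Item 2,Item 4) = 0.383 × 1.505 × 1.689 = 0.9736
  σ(Item 3,Item 4) = 0.689 × 1.241 × 1.689 = 1.4442
σ²_T = Σσ²ᵢ + 2·Σσ_ij = 8.3142 + 2 × 6.0965 = 20.5072
α = (4/3)·(1 − 8.3142/20.5072) = 0.79

α = 0.79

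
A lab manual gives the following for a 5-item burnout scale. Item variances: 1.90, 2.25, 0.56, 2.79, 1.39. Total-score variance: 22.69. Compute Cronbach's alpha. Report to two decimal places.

α = 0.76

sum of item variances = 1.90 + 2.25 + 0.56 + 2.79 + 1.39 = 8.89
α = (k/(k−1))·(1 − sum of item variances/σ²_total) = (5/4)·(1 − 8.89/22.69) = 0.76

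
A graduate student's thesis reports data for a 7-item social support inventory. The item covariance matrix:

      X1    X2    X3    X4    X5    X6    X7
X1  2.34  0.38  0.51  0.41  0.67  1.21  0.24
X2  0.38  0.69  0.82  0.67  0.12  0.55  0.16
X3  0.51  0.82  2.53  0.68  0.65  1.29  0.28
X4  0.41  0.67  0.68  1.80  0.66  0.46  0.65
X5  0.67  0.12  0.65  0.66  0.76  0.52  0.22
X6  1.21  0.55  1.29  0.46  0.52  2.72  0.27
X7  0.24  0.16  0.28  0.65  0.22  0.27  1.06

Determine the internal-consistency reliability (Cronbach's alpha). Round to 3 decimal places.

Cronbach's alpha = 0.767

sum of item variances = 2.34 + 0.69 + 2.53 + 1.80 + 0.76 + 2.72 + 1.06 = 11.90
Σ_{i<j} σ_ij = 11.42
Var(T) = 11.90 + 2 × 11.42 = 34.74
α = (k/(k−1))·(1 − sum of item variances/Var(T)) = (7/6)·(1 − 11.90/34.74) = 0.767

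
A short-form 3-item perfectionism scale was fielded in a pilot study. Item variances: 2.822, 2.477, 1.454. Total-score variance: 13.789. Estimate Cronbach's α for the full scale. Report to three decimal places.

ΣVar(i) = 2.822 + 2.477 + 1.454 = 6.753
α = (k/(k−1))·(1 − ΣVar(i)/total variance) = (3/2)·(1 − 6.753/13.789) = 0.765

α = 0.765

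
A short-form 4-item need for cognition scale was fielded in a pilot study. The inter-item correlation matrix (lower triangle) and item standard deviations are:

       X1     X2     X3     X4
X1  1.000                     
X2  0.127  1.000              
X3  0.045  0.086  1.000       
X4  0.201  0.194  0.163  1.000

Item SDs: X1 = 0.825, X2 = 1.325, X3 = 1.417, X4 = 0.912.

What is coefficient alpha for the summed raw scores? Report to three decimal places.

α = 0.353

Σσ²ᵢ = 0.825² + 1.325² + 1.417² + 0.912² = 5.2759
Covariances σ_ij = r_ij · s_i · s_j:
  σ(X1,X2) = 0.127 × 0.825 × 1.325 = 0.1388
  σ(X1,X3) = 0.045 × 0.825 × 1.417 = 0.0526
  σ(X1,X4) = 0.201 × 0.825 × 0.912 = 0.1512
  σ(X2,X3) = 0.086 × 1.325 × 1.417 = 0.1615
  σ(X2,X4) = 0.194 × 1.325 × 0.912 = 0.2344
  σ(X3,X4) = 0.163 × 1.417 × 0.912 = 0.2106
σ²_T = Σσ²ᵢ + 2·Σσ_ij = 5.2759 + 2 × 0.9491 = 7.1741
α = (4/3)·(1 − 5.2759/7.1741) = 0.353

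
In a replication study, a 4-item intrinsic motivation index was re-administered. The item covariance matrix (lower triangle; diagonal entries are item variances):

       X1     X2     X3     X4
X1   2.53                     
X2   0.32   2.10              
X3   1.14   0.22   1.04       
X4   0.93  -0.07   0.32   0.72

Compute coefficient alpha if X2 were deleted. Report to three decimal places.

Remaining items: X1, X3, X4 (k = 3).
sum of item variances = 2.53 + 1.04 + 0.72 = 4.29
Var(T) = 4.29 + 2 × 2.39 = 9.07
α (item deleted) = (3/2)·(1 − 4.29/9.07) = 0.791

coefficient alpha = 0.791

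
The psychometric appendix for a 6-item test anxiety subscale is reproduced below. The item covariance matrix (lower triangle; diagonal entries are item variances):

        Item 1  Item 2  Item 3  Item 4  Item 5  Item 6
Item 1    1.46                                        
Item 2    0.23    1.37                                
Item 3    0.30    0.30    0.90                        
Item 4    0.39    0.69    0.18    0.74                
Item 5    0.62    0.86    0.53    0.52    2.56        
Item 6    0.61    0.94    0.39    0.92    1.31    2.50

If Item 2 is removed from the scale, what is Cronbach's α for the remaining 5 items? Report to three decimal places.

Remaining items: Item 1, Item 3, Item 4, Item 5, Item 6 (k = 5).
Σσᵢ² = 1.46 + 0.90 + 0.74 + 2.56 + 2.50 = 8.16
σ²_total = 8.16 + 2 × 5.77 = 19.70
α (item deleted) = (5/4)·(1 − 8.16/19.70) = 0.732

Cronbach's α = 0.732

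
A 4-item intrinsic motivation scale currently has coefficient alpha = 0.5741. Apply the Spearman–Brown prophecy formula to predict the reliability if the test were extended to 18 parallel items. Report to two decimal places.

Length factor m = 18/4 = 4.5000
α' = m·α / (1 + (m−1)·α)
   = 18/4 × 0.5741 / (1 + (18/4 − 1) × 0.5741)
   = 2.5835 / 3.0094 = 0.86

predicted reliability = 0.86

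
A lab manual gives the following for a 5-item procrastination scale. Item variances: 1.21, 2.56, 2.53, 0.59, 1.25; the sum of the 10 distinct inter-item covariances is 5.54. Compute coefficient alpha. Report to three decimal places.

coefficient alpha = 0.721

ΣVar(i) = 1.21 + 2.56 + 2.53 + 0.59 + 1.25 = 8.14
Sum of distinct covariances = 5.54
σ²_T = ΣVar(i) + 2·Σcov = 8.14 + 2 × 5.54 = 19.22
α = (5/4)·(1 − 8.14/19.22) = 0.721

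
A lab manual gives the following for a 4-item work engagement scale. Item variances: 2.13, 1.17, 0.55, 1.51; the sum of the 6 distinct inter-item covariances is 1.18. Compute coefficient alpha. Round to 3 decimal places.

coefficient alpha = 0.408

ΣVar(i) = 2.13 + 1.17 + 0.55 + 1.51 = 5.36
Sum of distinct covariances = 1.18
total variance = ΣVar(i) + 2·Σcov = 5.36 + 2 × 1.18 = 7.72
α = (4/3)·(1 − 5.36/7.72) = 0.408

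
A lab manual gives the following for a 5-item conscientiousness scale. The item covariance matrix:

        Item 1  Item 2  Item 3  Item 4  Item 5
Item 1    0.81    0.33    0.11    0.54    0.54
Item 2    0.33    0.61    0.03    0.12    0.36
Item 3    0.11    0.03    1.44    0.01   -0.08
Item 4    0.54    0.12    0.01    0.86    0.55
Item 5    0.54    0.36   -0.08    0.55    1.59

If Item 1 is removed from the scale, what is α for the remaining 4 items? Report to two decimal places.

Remaining items: Item 2, Item 3, Item 4, Item 5 (k = 4).
ΣVar(i) = 0.61 + 1.44 + 0.86 + 1.59 = 4.50
σ²_total = 4.50 + 2 × 0.99 = 6.48
α (item deleted) = (4/3)·(1 − 4.50/6.48) = 0.41

α = 0.41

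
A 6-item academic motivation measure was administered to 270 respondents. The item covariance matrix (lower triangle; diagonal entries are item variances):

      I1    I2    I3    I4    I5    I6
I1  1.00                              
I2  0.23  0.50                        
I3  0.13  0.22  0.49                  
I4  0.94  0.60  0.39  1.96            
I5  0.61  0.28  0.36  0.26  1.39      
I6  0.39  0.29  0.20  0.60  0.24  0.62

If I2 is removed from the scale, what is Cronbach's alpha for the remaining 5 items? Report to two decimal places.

α = 0.75

Remaining items: I1, I3, I4, I5, I6 (k = 5).
sum of item variances = 1.00 + 0.49 + 1.96 + 1.39 + 0.62 = 5.46
total variance = 5.46 + 2 × 4.12 = 13.70
α (item deleted) = (5/4)·(1 − 5.46/13.70) = 0.75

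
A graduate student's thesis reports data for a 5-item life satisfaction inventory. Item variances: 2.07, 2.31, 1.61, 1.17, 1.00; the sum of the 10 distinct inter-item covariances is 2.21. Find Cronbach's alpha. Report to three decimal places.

Cronbach's alpha = 0.439

Σσ²ᵢ = 2.07 + 2.31 + 1.61 + 1.17 + 1.00 = 8.16
Sum of distinct covariances = 2.21
σ²_T = Σσ²ᵢ + 2·Σcov = 8.16 + 2 × 2.21 = 12.58
α = (5/4)·(1 − 8.16/12.58) = 0.439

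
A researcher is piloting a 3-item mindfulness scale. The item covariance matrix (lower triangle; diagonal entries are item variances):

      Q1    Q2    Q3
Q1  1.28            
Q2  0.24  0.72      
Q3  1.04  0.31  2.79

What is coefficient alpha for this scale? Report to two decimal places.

α = 0.60

sum of item variances = 1.28 + 0.72 + 2.79 = 4.79
Sum of the distinct covariances = 1.59
total variance = 4.79 + 2 × 1.59 = 7.97
α = (k/(k−1))·(1 − sum of item variances/total variance) = (3/2)·(1 − 4.79/7.97) = 0.60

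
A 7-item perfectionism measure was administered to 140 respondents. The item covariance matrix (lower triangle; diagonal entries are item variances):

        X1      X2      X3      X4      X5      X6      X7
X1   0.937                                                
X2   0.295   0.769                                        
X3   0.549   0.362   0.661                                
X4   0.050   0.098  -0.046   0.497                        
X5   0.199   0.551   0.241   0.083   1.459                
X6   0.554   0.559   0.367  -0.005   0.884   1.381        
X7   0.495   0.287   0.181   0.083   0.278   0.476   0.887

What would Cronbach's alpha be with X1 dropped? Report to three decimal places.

Cronbach's alpha = 0.731

Remaining items: X2, X3, X4, X5, X6, X7 (k = 6).
ΣVar(i) = 0.769 + 0.661 + 0.497 + 1.459 + 1.381 + 0.887 = 5.654
σ²_T = 5.654 + 2 × 4.399 = 14.452
α (item deleted) = (6/5)·(1 − 5.654/14.452) = 0.731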